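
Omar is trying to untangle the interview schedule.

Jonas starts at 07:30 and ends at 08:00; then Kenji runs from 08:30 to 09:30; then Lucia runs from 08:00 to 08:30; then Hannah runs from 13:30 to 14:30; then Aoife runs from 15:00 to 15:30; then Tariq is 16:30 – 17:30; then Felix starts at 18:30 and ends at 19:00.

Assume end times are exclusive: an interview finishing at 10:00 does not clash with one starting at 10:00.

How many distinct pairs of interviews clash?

Sorted by start: Jonas, Lucia, Kenji, Hannah, Aoife, Tariq, Felix.
Lucia starts exactly when Jonas ends (back-to-back, no overlap), so Jonas has no further overlaps.
Kenji starts exactly when Lucia ends (back-to-back, no overlap), so Lucia has no further overlaps.
Hannah starts after Kenji ends, so Kenji has no further overlaps.
Aoife starts after Hannah ends, so Hannah has no further overlaps.
Tariq starts after Aoife ends, so Aoife has no further overlaps.
Felix starts after Tariq ends.
No pair overlaps.

0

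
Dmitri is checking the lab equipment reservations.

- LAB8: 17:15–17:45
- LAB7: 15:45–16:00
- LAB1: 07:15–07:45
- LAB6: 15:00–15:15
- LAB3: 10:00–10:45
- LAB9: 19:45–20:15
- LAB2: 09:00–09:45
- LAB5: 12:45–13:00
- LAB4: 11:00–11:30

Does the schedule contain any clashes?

No

Check each pair: they overlap iff neither finishes before the other starts.
Sorted by start: LAB1, LAB2, LAB3, LAB4, LAB5, LAB6, LAB7, LAB8, LAB9.
LAB2 starts after LAB1 ends, so LAB1 has no further overlaps.
LAB3 starts after LAB2 ends, so LAB2 has no further overlaps.
LAB4 starts after LAB3 ends, so LAB3 has no further overlaps.
LAB5 starts after LAB4 ends, so LAB4 has no further overlaps.
LAB6 starts after LAB5 ends, so LAB5 has no further overlaps.
LAB7 starts after LAB6 ends, so LAB6 has no further overlaps.
LAB8 starts after LAB7 ends, so LAB7 has no further overlaps.
LAB9 starts after LAB8 ends.
Every pair is clear; the schedule has no overlaps.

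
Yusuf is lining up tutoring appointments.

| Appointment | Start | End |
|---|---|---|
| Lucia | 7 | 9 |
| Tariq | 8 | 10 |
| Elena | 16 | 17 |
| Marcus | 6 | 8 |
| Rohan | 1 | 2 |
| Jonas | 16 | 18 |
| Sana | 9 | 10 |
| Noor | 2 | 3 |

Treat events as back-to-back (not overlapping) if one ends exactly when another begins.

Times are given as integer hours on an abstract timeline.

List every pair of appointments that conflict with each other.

Sorted by start: Rohan, Noor, Marcus, Lucia, Tariq, Sana, Jonas, Elena.
Noor starts exactly when Rohan ends (back-to-back, no overlap) — done with Rohan.
Marcus starts after Noor ends — done with Noor.
Lucia starts before Marcus ends → Marcus and Lucia overlap.
Tariq starts exactly when Marcus ends (back-to-back, no overlap) — done with Marcus.
Tariq starts before Lucia ends → Lucia and Tariq overlap.
Sana starts exactly when Lucia ends (back-to-back, no overlap) — done with Lucia.
Sana starts before Tariq ends → Tariq and Sana overlap.
Jonas starts after Tariq ends — done with Tariq.
Jonas starts after Sana ends — done with Sana.
Elena starts before Jonas ends → Jonas and Elena overlap.

Elena & Jonas, Lucia & Marcus, Lucia & Tariq, Sana & Tariq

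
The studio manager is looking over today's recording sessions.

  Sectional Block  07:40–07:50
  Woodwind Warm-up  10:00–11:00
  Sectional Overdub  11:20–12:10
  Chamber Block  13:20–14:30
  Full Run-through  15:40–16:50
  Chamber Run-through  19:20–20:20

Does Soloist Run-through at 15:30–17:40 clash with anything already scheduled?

Yes — it overlaps Full Run-through

Sectional Block: ends 07:50 at or before Soloist Run-through starts 15:30 → clear.
Woodwind Warm-up: ends 11:00 at or before Soloist Run-through starts 15:30 → clear.
Sectional Overdub: ends 12:10 at or before Soloist Run-through starts 15:30 → clear.
Chamber Block: ends 14:30 at or before Soloist Run-through starts 15:30 → clear.
Full Run-through: starts 15:40 before Soloist Run-through ends 17:40, and ends 16:50 after Soloist Run-through starts 15:30 → overlap.
Chamber Run-through: starts 19:20 at or after Soloist Run-through ends 17:40 → clear.
Soloist Run-through overlaps Full Run-through.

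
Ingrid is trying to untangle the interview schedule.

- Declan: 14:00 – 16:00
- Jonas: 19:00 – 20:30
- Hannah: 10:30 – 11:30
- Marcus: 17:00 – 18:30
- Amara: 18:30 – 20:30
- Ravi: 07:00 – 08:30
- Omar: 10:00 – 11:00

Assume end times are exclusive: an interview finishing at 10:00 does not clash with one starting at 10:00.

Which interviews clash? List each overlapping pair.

Amara & Jonas, Hannah & Omar

Sorted by start: Ravi, Omar, Hannah, Declan, Marcus, Amara, Jonas.
Omar starts after Ravi ends — done with Ravi.
Hannah starts before Omar ends → Omar and Hannah overlap.
Declan starts after Omar ends — done with Omar.
Declan starts after Hannah ends — done with Hannah.
Marcus starts after Declan ends — done with Declan.
Amara starts exactly when Marcus ends (back-to-back, no overlap) — done with Marcus.
Jonas starts before Amara ends → Amara and Jonas overlap.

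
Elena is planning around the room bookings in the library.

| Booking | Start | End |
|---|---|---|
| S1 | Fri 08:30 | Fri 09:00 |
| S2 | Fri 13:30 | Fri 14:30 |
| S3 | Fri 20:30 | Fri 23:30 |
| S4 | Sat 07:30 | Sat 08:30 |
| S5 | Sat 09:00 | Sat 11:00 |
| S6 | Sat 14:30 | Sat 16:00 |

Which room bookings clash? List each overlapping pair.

Sorted by start: S1, S2, S3, S4, S5, S6.
S2 starts after S1 ends — done with S1.
S3 starts after S2 ends — done with S2.
S4 starts after S3 ends — done with S3.
S5 starts after S4 ends — done with S4.
S6 starts after S5 ends.

no conflicts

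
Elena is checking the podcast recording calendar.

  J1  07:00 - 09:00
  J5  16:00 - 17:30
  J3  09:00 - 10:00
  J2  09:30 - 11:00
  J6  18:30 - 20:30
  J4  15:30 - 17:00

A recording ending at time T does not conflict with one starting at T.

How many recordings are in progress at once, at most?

Sort all start/end points and keep a running count:
07:00 start J1 → 1
09:00 end J1 → 0
09:00 start J3 → 1
09:30 start J2 → 2
10:00 end J3 → 1
11:00 end J2 → 0
15:30 start J4 → 1
16:00 start J5 → 2
17:00 end J4 → 1
17:30 end J5 → 0
18:30 start J6 → 1
20:30 end J6 → 0
Peak is 2, at 09:30 (J2, J3).

2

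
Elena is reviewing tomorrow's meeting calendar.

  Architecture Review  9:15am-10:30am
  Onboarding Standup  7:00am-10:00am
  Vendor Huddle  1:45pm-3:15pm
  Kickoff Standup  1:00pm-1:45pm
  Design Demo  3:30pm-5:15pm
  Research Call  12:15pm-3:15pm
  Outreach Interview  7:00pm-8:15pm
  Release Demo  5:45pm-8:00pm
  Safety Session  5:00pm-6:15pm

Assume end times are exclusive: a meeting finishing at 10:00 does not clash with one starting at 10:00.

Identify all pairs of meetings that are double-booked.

Sorted by start: Onboarding Standup, Architecture Review, Research Call, Kickoff Standup, Vendor Huddle, Design Demo, Safety Session, Release Demo, Outreach Interview.
Architecture Review starts before Onboarding Standup ends → Onboarding Standup and Architecture Review overlap.
Research Call starts after Onboarding Standup ends; Onboarding Standup is clear from here.
Research Call starts after Architecture Review ends; Architecture Review is clear from here.
Kickoff Standup starts before Research Call ends → Research Call and Kickoff Standup overlap.
Vendor Huddle starts before Research Call ends → Research Call and Vendor Huddle overlap.
Design Demo starts after Research Call ends; Research Call is clear from here.
Vendor Huddle starts exactly when Kickoff Standup ends (back-to-back, no overlap); Kickoff Standup is clear from here.
Design Demo starts after Vendor Huddle ends; Vendor Huddle is clear from here.
Safety Session starts before Design Demo ends → Design Demo and Safety Session overlap.
Release Demo starts after Design Demo ends; Design Demo is clear from here.
Release Demo starts before Safety Session ends → Safety Session and Release Demo overlap.
Outreach Interview starts after Safety Session ends.
Outreach Interview starts before Release Demo ends → Release Demo and Outreach Interview overlap.

Architecture Review & Onboarding Standup, Design Demo & Safety Session, Kickoff Standup & Research Call, Outreach Interview & Release Demo, Release Demo & Safety Session, Research Call & Vendor Huddle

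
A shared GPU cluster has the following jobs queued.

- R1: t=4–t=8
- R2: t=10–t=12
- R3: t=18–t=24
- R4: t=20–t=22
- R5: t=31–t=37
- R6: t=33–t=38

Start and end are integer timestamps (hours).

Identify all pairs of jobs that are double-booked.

R3 & R4, R5 & R6

Two intervals overlap when each starts before the other ends.
Sorted by start: R1, R2, R3, R4, R5, R6.
R2 starts after R1 ends; R1 is clear from here.
R3 starts after R2 ends; R2 is clear from here.
R4 starts before R3 ends → R3 and R4 overlap.
R5 starts after R3 ends; R3 is clear from here.
R5 starts after R4 ends; R4 is clear from here.
R6 starts before R5 ends → R5 and R6 overlap.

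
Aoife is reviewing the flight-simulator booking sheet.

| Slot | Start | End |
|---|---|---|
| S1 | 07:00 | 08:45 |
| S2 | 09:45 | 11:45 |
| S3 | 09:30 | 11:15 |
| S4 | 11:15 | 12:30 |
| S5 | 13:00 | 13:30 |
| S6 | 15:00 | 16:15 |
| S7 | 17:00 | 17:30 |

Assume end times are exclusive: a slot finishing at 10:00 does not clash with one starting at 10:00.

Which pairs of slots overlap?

Sorted by start: S1, S3, S2, S4, S5, S6, S7.
S3 starts after S1 ends; S1 is clear from here.
S2 starts before S3 ends → S3 and S2 overlap.
S4 starts exactly when S3 ends (back-to-back, no overlap); S3 is clear from here.
S4 starts before S2 ends → S2 and S4 overlap.
S5 starts after S2 ends; S2 is clear from here.
S5 starts after S4 ends; S4 is clear from here.
S6 starts after S5 ends; S5 is clear from here.
S7 starts after S6 ends.

S2 & S3, S2 & S4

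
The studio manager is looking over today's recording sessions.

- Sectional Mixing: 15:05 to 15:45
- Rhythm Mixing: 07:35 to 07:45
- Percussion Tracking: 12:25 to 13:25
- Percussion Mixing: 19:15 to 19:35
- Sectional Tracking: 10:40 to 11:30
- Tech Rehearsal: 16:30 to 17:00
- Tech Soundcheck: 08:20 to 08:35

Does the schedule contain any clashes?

No

Sorted by start: Rhythm Mixing, Tech Soundcheck, Sectional Tracking, Percussion Tracking, Sectional Mixing, Tech Rehearsal, Percussion Mixing.
Tech Soundcheck starts after Rhythm Mixing ends — done with Rhythm Mixing.
Sectional Tracking starts after Tech Soundcheck ends — done with Tech Soundcheck.
Percussion Tracking starts after Sectional Tracking ends — done with Sectional Tracking.
Sectional Mixing starts after Percussion Tracking ends — done with Percussion Tracking.
Tech Rehearsal starts after Sectional Mixing ends — done with Sectional Mixing.
Percussion Mixing starts after Tech Rehearsal ends.
Every pair is clear; the schedule has no overlaps.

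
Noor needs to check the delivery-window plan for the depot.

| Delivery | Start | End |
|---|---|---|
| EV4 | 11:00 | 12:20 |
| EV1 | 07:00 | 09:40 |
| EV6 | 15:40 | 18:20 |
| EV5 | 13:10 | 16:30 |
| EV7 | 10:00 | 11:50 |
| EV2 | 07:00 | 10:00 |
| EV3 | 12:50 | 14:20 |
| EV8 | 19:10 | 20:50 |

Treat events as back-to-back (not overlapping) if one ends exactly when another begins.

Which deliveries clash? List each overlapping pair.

Sorted by start: EV1, EV2, EV7, EV4, EV3, EV5, EV6, EV8.
EV2 starts before EV1 ends → EV1 and EV2 overlap.
EV7 starts after EV1 ends, so nothing later overlaps EV1 either.
EV7 starts exactly when EV2 ends (back-to-back, no overlap), so nothing later overlaps EV2 either.
EV4 starts before EV7 ends → EV7 and EV4 overlap.
EV3 starts after EV7 ends, so nothing later overlaps EV7 either.
EV3 starts after EV4 ends, so nothing later overlaps EV4 either.
EV5 starts before EV3 ends → EV3 and EV5 overlap.
EV6 starts after EV3 ends, so nothing later overlaps EV3 either.
EV6 starts before EV5 ends → EV5 and EV6 overlap.
EV8 starts after EV5 ends.
EV8 starts after EV6 ends.

EV1 & EV2, EV3 & EV5, EV4 & EV7, EV5 & EV6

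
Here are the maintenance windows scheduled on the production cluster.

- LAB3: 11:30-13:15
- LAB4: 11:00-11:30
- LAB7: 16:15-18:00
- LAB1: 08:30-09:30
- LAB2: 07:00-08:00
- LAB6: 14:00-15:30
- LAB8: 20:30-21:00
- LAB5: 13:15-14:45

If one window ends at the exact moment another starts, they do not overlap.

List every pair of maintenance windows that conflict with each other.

Sorted by start: LAB2, LAB1, LAB4, LAB3, LAB5, LAB6, LAB7, LAB8.
LAB1 starts after LAB2 ends; LAB2 is clear from here.
LAB4 starts after LAB1 ends; LAB1 is clear from here.
LAB3 starts exactly when LAB4 ends (back-to-back, no overlap); LAB4 is clear from here.
LAB5 starts exactly when LAB3 ends (back-to-back, no overlap); LAB3 is clear from here.
LAB6 starts before LAB5 ends → LAB5 and LAB6 overlap.
LAB7 starts after LAB5 ends; LAB5 is clear from here.
LAB7 starts after LAB6 ends; LAB6 is clear from here.
LAB8 starts after LAB7 ends.

LAB5 & LAB6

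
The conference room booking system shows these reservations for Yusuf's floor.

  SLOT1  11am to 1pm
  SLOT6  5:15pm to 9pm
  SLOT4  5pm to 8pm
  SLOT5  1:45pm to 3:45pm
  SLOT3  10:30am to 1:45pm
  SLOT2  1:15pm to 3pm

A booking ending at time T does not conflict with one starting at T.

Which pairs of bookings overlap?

Sorted by start: SLOT3, SLOT1, SLOT2, SLOT5, SLOT4, SLOT6.
SLOT1 starts before SLOT3 ends → SLOT3 and SLOT1 overlap.
SLOT2 starts before SLOT3 ends → SLOT3 and SLOT2 overlap.
SLOT5 starts exactly when SLOT3 ends (back-to-back, no overlap); SLOT3 is clear from here.
SLOT2 starts after SLOT1 ends; SLOT1 is clear from here.
SLOT5 starts before SLOT2 ends → SLOT2 and SLOT5 overlap.
SLOT4 starts after SLOT2 ends; SLOT2 is clear from here.
SLOT4 starts after SLOT5 ends; SLOT5 is clear from here.
SLOT6 starts before SLOT4 ends → SLOT4 and SLOT6 overlap.

SLOT1 & SLOT3, SLOT2 & SLOT3, SLOT2 & SLOT5, SLOT4 & SLOT6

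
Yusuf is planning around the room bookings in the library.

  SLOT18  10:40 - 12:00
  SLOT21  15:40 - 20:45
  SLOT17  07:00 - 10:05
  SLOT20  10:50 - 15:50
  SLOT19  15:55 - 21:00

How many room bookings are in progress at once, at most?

Sort all start/end points and keep a running count:
07:00 start SLOT17 → 1
10:05 end SLOT17 → 0
10:40 start SLOT18 → 1
10:50 start SLOT20 → 2
12:00 end SLOT18 → 1
15:40 start SLOT21 → 2
15:50 end SLOT20 → 1
15:55 start SLOT19 → 2
20:45 end SLOT21 → 1
21:00 end SLOT19 → 0
Peak is 2, at 10:50 (SLOT18, SLOT20).

2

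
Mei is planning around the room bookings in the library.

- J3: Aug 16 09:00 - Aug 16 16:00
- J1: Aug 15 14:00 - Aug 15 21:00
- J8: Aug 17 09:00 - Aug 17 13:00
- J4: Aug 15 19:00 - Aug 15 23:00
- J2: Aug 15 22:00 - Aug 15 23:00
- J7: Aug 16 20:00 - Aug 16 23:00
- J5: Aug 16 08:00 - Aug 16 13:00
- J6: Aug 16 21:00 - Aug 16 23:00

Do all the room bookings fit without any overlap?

No

Check each pair: they overlap iff neither finishes before the other starts.
Sorted by start: J1, J4, J2, J5, J3, J7, J6, J8.
J4 starts before J1 ends → J1 and J4 overlap.
That's a conflict, so the schedule is not conflict-free.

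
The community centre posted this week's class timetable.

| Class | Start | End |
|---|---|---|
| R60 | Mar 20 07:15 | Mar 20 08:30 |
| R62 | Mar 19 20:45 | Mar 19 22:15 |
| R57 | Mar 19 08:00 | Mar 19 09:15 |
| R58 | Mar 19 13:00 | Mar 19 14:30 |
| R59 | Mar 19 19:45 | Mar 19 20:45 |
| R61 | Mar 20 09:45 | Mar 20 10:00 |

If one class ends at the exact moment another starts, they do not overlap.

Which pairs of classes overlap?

Sorted by start: R57, R58, R59, R62, R60, R61.
R58 starts after R57 ends; R57 is clear from here.
R59 starts after R58 ends; R58 is clear from here.
R62 starts exactly when R59 ends (back-to-back, no overlap); R59 is clear from here.
R60 starts after R62 ends; R62 is clear from here.
R61 starts after R60 ends.

none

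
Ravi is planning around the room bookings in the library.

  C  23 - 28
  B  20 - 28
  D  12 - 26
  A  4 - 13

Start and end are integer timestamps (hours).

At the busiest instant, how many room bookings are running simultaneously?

Walk through starts and ends in time order (an end at T is processed before a start at T):
4 start A → 1
12 start D → 2
13 end A → 1
20 start B → 2
23 start C → 3
26 end D → 2
28 end B → 1
28 end C → 0
Peak is 3, at 23 (B, C, D).

3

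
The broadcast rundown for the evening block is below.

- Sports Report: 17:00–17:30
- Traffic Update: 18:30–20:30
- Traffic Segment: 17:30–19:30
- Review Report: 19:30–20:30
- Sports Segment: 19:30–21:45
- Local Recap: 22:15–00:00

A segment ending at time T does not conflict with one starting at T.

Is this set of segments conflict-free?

Sorted by start: Sports Report, Traffic Segment, Traffic Update, Review Report, Sports Segment, Local Recap.
Traffic Segment starts exactly when Sports Report ends (back-to-back, no overlap); Sports Report is clear from here.
Traffic Update starts before Traffic Segment ends → Traffic Segment and Traffic Update overlap.
That's a conflict, so the schedule is not conflict-free.

No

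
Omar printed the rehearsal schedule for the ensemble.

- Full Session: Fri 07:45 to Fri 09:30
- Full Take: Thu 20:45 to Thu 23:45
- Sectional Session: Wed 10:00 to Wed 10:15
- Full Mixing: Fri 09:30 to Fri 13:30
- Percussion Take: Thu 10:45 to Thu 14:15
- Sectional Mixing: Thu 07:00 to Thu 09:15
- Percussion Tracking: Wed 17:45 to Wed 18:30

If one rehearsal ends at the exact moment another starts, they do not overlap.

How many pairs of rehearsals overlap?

0

Sorted by start: Sectional Session, Percussion Tracking, Sectional Mixing, Percussion Take, Full Take, Full Session, Full Mixing.
Percussion Tracking starts after Sectional Session ends; Sectional Session is clear from here.
Sectional Mixing starts after Percussion Tracking ends; Percussion Tracking is clear from here.
Percussion Take starts after Sectional Mixing ends; Sectional Mixing is clear from here.
Full Take starts after Percussion Take ends; Percussion Take is clear from here.
Full Session starts after Full Take ends; Full Take is clear from here.
Full Mixing starts exactly when Full Session ends (back-to-back, no overlap).
No pair overlaps.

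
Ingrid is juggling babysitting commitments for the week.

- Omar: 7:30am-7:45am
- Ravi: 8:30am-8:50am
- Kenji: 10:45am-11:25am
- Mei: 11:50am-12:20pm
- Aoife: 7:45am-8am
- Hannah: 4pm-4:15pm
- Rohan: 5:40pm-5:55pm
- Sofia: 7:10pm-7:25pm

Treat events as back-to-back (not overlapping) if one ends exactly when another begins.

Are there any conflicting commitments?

No

Sorted by start: Omar, Aoife, Ravi, Kenji, Mei, Hannah, Rohan, Sofia.
Aoife starts exactly when Omar ends (back-to-back, no overlap), so nothing later overlaps Omar either.
Ravi starts after Aoife ends, so nothing later overlaps Aoife either.
Kenji starts after Ravi ends, so nothing later overlaps Ravi either.
Mei starts after Kenji ends, so nothing later overlaps Kenji either.
Hannah starts after Mei ends, so nothing later overlaps Mei either.
Rohan starts after Hannah ends, so nothing later overlaps Hannah either.
Sofia starts after Rohan ends.
Every pair is clear; the schedule has no overlaps.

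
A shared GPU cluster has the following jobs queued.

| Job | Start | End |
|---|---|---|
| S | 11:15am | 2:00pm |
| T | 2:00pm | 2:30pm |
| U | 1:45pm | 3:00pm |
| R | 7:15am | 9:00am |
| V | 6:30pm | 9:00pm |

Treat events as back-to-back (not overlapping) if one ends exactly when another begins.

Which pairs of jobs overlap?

S & U, T & U

Check each pair: they overlap iff neither finishes before the other starts.
Sorted by start: R, S, U, T, V.
S starts after R ends, so nothing later overlaps R either.
U starts before S ends → S and U overlap.
T starts exactly when S ends (back-to-back, no overlap), so nothing later overlaps S either.
T starts before U ends → U and T overlap.
V starts after U ends.
V starts after T ends.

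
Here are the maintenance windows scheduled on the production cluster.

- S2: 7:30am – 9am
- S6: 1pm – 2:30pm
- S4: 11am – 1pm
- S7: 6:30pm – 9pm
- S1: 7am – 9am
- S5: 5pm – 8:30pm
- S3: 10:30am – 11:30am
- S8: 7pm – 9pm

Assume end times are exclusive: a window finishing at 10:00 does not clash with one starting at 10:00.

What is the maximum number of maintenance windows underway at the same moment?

3

Sort all start/end points and keep a running count:
7am start S1 → 1
7:30am start S2 → 2
9am end S1 → 1
9am end S2 → 0
10:30am start S3 → 1
11am start S4 → 2
11:30am end S3 → 1
1pm end S4 → 0
1pm start S6 → 1
2:30pm end S6 → 0
5pm start S5 → 1
6:30pm start S7 → 2
7pm start S8 → 3
8:30pm end S5 → 2
9pm end S7 → 1
9pm end S8 → 0
Peak is 3, at 7pm (S5, S7, S8).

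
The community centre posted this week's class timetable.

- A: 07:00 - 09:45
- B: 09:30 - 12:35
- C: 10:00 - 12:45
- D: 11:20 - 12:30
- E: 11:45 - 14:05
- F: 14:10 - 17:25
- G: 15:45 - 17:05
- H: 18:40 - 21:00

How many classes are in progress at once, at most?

Sweep the timeline, counting +1 at each start and −1 at each end (ends before starts at a tie):
07:00 start A → 1
09:30 start B → 2
09:45 end A → 1
10:00 start C → 2
11:20 start D → 3
11:45 start E → 4
12:30 end D → 3
12:35 end B → 2
12:45 end C → 1
14:05 end E → 0
14:10 start F → 1
15:45 start G → 2
17:05 end G → 1
17:25 end F → 0
18:40 start H → 1
21:00 end H → 0
Peak is 4, at 11:45 (B, C, D, E).

4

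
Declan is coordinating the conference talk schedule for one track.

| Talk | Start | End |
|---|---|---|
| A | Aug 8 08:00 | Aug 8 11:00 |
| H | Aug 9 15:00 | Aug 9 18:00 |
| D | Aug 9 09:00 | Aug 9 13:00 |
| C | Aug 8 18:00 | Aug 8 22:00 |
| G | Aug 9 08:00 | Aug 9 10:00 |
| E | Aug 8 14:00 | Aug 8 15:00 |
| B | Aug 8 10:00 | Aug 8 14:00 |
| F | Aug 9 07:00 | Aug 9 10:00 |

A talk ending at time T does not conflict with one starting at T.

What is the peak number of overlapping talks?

Sort all start/end points and keep a running count:
Aug 8 08:00 start A → 1
Aug 8 10:00 start B → 2
Aug 8 11:00 end A → 1
Aug 8 14:00 end B → 0
Aug 8 14:00 start E → 1
Aug 8 15:00 end E → 0
Aug 8 18:00 start C → 1
Aug 8 22:00 end C → 0
Aug 9 07:00 start F → 1
Aug 9 08:00 start G → 2
Aug 9 09:00 start D → 3
Aug 9 10:00 end F → 2
Aug 9 10:00 end G → 1
Aug 9 13:00 end D → 0
Aug 9 15:00 start H → 1
Aug 9 18:00 end H → 0
Peak is 3, at Aug 9 09:00 (D, F, G).

3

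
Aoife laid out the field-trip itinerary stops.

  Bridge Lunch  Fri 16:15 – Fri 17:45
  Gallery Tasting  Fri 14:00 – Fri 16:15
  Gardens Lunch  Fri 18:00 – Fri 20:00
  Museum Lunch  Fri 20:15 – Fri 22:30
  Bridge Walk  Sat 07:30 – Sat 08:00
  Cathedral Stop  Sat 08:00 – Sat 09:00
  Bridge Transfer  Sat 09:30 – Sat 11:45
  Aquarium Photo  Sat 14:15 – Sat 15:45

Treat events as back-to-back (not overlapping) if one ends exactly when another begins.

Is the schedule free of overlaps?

Yes

Sorted by start: Gallery Tasting, Bridge Lunch, Gardens Lunch, Museum Lunch, Bridge Walk, Cathedral Stop, Bridge Transfer, Aquarium Photo.
Bridge Lunch starts exactly when Gallery Tasting ends (back-to-back, no overlap), so Gallery Tasting has no further overlaps.
Gardens Lunch starts after Bridge Lunch ends, so Bridge Lunch has no further overlaps.
Museum Lunch starts after Gardens Lunch ends, so Gardens Lunch has no further overlaps.
Bridge Walk starts after Museum Lunch ends, so Museum Lunch has no further overlaps.
Cathedral Stop starts exactly when Bridge Walk ends (back-to-back, no overlap), so Bridge Walk has no further overlaps.
Bridge Transfer starts after Cathedral Stop ends, so Cathedral Stop has no further overlaps.
Aquarium Photo starts after Bridge Transfer ends.
Every pair is clear; the schedule has no overlaps.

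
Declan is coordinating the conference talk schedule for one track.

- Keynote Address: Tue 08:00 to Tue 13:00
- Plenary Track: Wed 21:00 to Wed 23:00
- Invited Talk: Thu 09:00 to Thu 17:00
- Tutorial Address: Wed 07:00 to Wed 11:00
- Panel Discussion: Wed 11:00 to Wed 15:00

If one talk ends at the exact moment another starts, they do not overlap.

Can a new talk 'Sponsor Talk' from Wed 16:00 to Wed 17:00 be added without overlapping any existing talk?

Keynote Address: ends Tue 13:00 at or before Sponsor Talk starts Wed 16:00 → clear.
Tutorial Address: ends Wed 11:00 at or before Sponsor Talk starts Wed 16:00 → clear.
Panel Discussion: ends Wed 15:00 at or before Sponsor Talk starts Wed 16:00 → clear.
Plenary Track: starts Wed 21:00 at or after Sponsor Talk ends Wed 17:00 → clear.
Invited Talk: starts Thu 09:00 at or after Sponsor Talk ends Wed 17:00 → clear.

Yes — the slot is free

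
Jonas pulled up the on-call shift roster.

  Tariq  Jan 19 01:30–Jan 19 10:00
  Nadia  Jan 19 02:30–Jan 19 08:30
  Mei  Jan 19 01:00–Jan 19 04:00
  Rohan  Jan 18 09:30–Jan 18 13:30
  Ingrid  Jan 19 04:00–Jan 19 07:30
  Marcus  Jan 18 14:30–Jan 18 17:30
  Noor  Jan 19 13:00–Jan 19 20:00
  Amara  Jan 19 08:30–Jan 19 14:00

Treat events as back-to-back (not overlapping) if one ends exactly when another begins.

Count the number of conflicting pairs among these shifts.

7

Check each pair: they overlap iff neither finishes before the other starts.
Sorted by start: Rohan, Marcus, Mei, Tariq, Nadia, Ingrid, Amara, Noor.
Marcus starts after Rohan ends, so Rohan has no further overlaps.
Mei starts after Marcus ends, so Marcus has no further overlaps.
Tariq starts before Mei ends → Mei and Tariq overlap.
Nadia starts before Mei ends → Mei and Nadia overlap.
Ingrid starts exactly when Mei ends (back-to-back, no overlap), so Mei has no further overlaps.
Nadia starts before Tariq ends → Tariq and Nadia overlap.
Ingrid starts before Tariq ends → Tariq and Ingrid overlap.
Amara starts before Tariq ends → Tariq and Amara overlap.
Noor starts after Tariq ends.
Ingrid starts before Nadia ends → Nadia and Ingrid overlap.
Amara starts exactly when Nadia ends (back-to-back, no overlap), so Nadia has no further overlaps.
Amara starts after Ingrid ends, so Ingrid has no further overlaps.
Noor starts before Amara ends → Amara and Noor overlap.
Overlapping pairs: Amara & Noor, Amara & Tariq, Ingrid & Nadia, Ingrid & Tariq, Mei & Nadia, Mei & Tariq, Nadia & Tariq — 7 in total.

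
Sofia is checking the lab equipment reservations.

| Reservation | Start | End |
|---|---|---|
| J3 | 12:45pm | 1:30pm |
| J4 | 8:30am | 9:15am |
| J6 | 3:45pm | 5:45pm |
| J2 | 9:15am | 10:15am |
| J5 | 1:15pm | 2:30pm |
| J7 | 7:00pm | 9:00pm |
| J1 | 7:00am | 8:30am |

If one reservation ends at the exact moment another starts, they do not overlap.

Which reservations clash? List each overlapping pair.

Two intervals overlap when each starts before the other ends.
Sorted by start: J1, J4, J2, J3, J5, J6, J7.
J4 starts exactly when J1 ends (back-to-back, no overlap) — done with J1.
J2 starts exactly when J4 ends (back-to-back, no overlap) — done with J4.
J3 starts after J2 ends — done with J2.
J5 starts before J3 ends → J3 and J5 overlap.
J6 starts after J3 ends — done with J3.
J6 starts after J5 ends — done with J5.
J7 starts after J6 ends.

J3 & J5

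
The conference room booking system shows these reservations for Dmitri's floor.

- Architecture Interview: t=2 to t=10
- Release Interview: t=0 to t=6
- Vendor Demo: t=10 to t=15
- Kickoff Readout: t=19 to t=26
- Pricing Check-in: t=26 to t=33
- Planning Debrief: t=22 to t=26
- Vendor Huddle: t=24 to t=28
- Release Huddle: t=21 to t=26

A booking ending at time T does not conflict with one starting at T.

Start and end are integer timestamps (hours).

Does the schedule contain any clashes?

Sorted by start: Release Interview, Architecture Interview, Vendor Demo, Kickoff Readout, Release Huddle, Planning Debrief, Vendor Huddle, Pricing Check-in.
Architecture Interview starts before Release Interview ends → Release Interview and Architecture Interview overlap.
That's a conflict, so the schedule is not conflict-free.

Yes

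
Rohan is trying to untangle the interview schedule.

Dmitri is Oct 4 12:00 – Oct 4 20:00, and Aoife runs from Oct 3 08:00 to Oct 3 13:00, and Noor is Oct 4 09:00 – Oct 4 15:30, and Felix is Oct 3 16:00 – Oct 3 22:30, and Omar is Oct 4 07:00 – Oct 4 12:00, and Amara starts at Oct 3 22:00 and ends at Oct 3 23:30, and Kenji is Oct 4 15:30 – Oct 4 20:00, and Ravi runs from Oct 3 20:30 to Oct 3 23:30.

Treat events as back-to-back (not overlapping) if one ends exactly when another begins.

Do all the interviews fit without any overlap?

Two intervals overlap when each starts before the other ends.
Sorted by start: Aoife, Felix, Ravi, Amara, Omar, Noor, Dmitri, Kenji.
Felix starts after Aoife ends — done with Aoife.
Ravi starts before Felix ends → Felix and Ravi overlap.
That's a conflict, so the schedule is not conflict-free.

No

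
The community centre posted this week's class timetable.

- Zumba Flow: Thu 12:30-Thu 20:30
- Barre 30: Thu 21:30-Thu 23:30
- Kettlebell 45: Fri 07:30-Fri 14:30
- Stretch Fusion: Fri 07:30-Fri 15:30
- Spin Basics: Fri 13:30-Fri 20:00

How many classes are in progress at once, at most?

3

Walk through starts and ends in time order (an end at T is processed before a start at T):
Thu 12:30 start Zumba Flow → 1
Thu 20:30 end Zumba Flow → 0
Thu 21:30 start Barre 30 → 1
Thu 23:30 end Barre 30 → 0
Fri 07:30 start Kettlebell 45 → 1
Fri 07:30 start Stretch Fusion → 2
Fri 13:30 start Spin Basics → 3
Fri 14:30 end Kettlebell 45 → 2
Fri 15:30 end Stretch Fusion → 1
Fri 20:00 end Spin Basics → 0
Peak is 3, at Fri 13:30 (Kettlebell 45, Spin Basics, Stretch Fusion).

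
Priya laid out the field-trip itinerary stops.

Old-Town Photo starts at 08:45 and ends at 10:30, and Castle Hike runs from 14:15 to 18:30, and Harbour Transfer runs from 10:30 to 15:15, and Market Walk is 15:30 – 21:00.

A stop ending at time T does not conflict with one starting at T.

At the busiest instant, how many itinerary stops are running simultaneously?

Sweep the timeline, counting +1 at each start and −1 at each end (ends before starts at a tie):
08:45 start Old-Town Photo → 1
10:30 end Old-Town Photo → 0
10:30 start Harbour Transfer → 1
14:15 start Castle Hike → 2
15:15 end Harbour Transfer → 1
15:30 start Market Walk → 2
18:30 end Castle Hike → 1
21:00 end Market Walk → 0
Peak is 2, at 14:15 (Castle Hike, Harbour Transfer).

2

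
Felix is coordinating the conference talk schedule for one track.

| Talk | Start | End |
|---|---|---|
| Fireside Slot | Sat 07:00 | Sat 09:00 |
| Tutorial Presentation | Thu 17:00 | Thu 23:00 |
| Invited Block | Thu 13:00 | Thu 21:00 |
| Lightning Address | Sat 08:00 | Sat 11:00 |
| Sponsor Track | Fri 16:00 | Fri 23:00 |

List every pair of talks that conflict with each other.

Fireside Slot & Lightning Address, Invited Block & Tutorial Presentation

Check each pair: they overlap iff neither finishes before the other starts.
Sorted by start: Invited Block, Tutorial Presentation, Sponsor Track, Fireside Slot, Lightning Address.
Tutorial Presentation starts before Invited Block ends → Invited Block and Tutorial Presentation overlap.
Sponsor Track starts after Invited Block ends, so Invited Block has no further overlaps.
Sponsor Track starts after Tutorial Presentation ends, so Tutorial Presentation has no further overlaps.
Fireside Slot starts after Sponsor Track ends, so Sponsor Track has no further overlaps.
Lightning Address starts before Fireside Slot ends → Fireside Slot and Lightning Address overlap.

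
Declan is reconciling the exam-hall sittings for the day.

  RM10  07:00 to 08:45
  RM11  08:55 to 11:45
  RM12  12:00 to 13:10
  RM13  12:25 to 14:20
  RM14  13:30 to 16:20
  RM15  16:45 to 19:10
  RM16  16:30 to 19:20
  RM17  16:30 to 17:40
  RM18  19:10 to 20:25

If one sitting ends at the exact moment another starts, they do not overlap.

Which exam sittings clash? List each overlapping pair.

RM12 & RM13, RM13 & RM14, RM15 & RM16, RM15 & RM17, RM16 & RM17, RM16 & RM18

Check each pair: they overlap iff neither finishes before the other starts.
Sorted by start: RM10, RM11, RM12, RM13, RM14, RM16, RM17, RM15, RM18.
RM11 starts after RM10 ends — done with RM10.
RM12 starts after RM11 ends — done with RM11.
RM13 starts before RM12 ends → RM12 and RM13 overlap.
RM14 starts after RM12 ends — done with RM12.
RM14 starts before RM13 ends → RM13 and RM14 overlap.
RM16 starts after RM13 ends — done with RM13.
RM16 starts after RM14 ends — done with RM14.
RM17 starts before RM16 ends → RM16 and RM17 overlap.
RM15 starts before RM16 ends → RM16 and RM15 overlap.
RM18 starts before RM16 ends → RM16 and RM18 overlap.
RM15 starts before RM17 ends → RM17 and RM15 overlap.
RM18 starts after RM17 ends.
RM18 starts exactly when RM15 ends (back-to-back, no overlap).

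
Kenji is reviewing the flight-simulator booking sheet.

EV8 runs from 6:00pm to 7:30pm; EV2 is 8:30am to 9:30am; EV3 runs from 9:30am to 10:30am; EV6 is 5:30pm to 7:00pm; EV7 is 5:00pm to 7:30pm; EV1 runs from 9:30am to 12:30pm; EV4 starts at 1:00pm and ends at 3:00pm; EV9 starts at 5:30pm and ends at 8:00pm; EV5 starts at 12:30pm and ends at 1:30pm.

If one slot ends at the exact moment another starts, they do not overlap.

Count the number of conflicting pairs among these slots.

Two intervals overlap when each starts before the other ends.
Sorted by start: EV2, EV1, EV3, EV5, EV4, EV7, EV6, EV9, EV8.
EV1 starts exactly when EV2 ends (back-to-back, no overlap) — done with EV2.
EV3 starts before EV1 ends → EV1 and EV3 overlap.
EV5 starts exactly when EV1 ends (back-to-back, no overlap) — done with EV1.
EV5 starts after EV3 ends — done with EV3.
EV4 starts before EV5 ends → EV5 and EV4 overlap.
EV7 starts after EV5 ends — done with EV5.
EV7 starts after EV4 ends — done with EV4.
EV6 starts before EV7 ends → EV7 and EV6 overlap.
EV9 starts before EV7 ends → EV7 and EV9 overlap.
EV8 starts before EV7 ends → EV7 and EV8 overlap.
EV9 starts before EV6 ends → EV6 and EV9 overlap.
EV8 starts before EV6 ends → EV6 and EV8 overlap.
EV8 starts before EV9 ends → EV9 and EV8 overlap.
Overlapping pairs: EV1 & EV3, EV4 & EV5, EV6 & EV7, EV6 & EV8, EV6 & EV9, EV7 & EV8, EV7 & EV9, EV8 & EV9 — 8 in total.

8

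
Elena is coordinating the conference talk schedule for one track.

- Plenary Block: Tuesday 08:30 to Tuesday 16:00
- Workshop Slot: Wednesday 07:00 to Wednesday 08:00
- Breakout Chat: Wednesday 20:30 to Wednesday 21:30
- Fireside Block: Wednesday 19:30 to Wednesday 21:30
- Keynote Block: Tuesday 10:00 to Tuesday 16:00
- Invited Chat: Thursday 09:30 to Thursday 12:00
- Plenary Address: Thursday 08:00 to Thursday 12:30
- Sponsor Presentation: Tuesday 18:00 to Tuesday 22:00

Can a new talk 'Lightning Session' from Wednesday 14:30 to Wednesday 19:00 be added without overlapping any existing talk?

Yes — the slot is free

Plenary Block: ends Tuesday 16:00 at or before Lightning Session starts Wednesday 14:30 → clear.
Keynote Block: ends Tuesday 16:00 at or before Lightning Session starts Wednesday 14:30 → clear.
Sponsor Presentation: ends Tuesday 22:00 at or before Lightning Session starts Wednesday 14:30 → clear.
Workshop Slot: ends Wednesday 08:00 at or before Lightning Session starts Wednesday 14:30 → clear.
Fireside Block: starts Wednesday 19:30 at or after Lightning Session ends Wednesday 19:00 → clear.
Breakout Chat: starts Wednesday 20:30 at or after Lightning Session ends Wednesday 19:00 → clear.
Plenary Address: starts Thursday 08:00 at or after Lightning Session ends Wednesday 19:00 → clear.
Invited Chat: starts Thursday 09:30 at or after Lightning Session ends Wednesday 19:00 → clear.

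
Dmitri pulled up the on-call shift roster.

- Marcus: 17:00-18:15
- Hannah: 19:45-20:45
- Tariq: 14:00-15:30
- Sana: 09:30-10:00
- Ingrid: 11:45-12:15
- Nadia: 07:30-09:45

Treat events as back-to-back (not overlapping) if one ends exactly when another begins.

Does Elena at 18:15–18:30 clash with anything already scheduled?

Nadia: ends 09:45 at or before Elena starts 18:15 → clear.
Sana: ends 10:00 at or before Elena starts 18:15 → clear.
Ingrid: ends 12:15 at or before Elena starts 18:15 → clear.
Tariq: ends 15:30 at or before Elena starts 18:15 → clear.
Marcus: ends 18:15 at or before Elena starts 18:15 → clear.
Hannah: starts 19:45 at or after Elena ends 18:30 → clear.

No — it doesn't clash with anything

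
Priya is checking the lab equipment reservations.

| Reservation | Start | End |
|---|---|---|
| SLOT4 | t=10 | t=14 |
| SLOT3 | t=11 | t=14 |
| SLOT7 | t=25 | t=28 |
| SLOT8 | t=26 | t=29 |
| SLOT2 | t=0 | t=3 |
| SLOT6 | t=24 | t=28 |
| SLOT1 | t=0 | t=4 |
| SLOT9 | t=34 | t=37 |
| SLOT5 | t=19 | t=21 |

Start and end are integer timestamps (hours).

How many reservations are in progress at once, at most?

3

Walk through starts and ends in time order (an end at T is processed before a start at T):
t=0 start SLOT1 → 1
t=0 start SLOT2 → 2
t=3 end SLOT2 → 1
t=4 end SLOT1 → 0
t=10 start SLOT4 → 1
t=11 start SLOT3 → 2
t=14 end SLOT3 → 1
t=14 end SLOT4 → 0
t=19 start SLOT5 → 1
t=21 end SLOT5 → 0
t=24 start SLOT6 → 1
t=25 start SLOT7 → 2
t=26 start SLOT8 → 3
t=28 end SLOT6 → 2
t=28 end SLOT7 → 1
t=29 end SLOT8 → 0
t=34 start SLOT9 → 1
t=37 end SLOT9 → 0
Peak is 3, at t=26 (SLOT6, SLOT7, SLOT8).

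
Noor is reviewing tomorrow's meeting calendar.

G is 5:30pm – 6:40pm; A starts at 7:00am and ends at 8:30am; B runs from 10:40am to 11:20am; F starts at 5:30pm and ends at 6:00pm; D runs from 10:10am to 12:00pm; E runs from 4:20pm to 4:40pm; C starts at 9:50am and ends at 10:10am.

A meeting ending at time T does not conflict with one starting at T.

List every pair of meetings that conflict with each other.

B & D, F & G

Sorted by start: A, C, D, B, E, F, G.
C starts after A ends — done with A.
D starts exactly when C ends (back-to-back, no overlap) — done with C.
B starts before D ends → D and B overlap.
E starts after D ends — done with D.
E starts after B ends — done with B.
F starts after E ends — done with E.
G starts before F ends → F and G overlap.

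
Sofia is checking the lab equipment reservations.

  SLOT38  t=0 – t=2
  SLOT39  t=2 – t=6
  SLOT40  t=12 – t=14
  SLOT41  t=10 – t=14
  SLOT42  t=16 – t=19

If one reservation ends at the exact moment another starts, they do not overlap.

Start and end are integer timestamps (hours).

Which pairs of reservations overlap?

Two intervals overlap when each starts before the other ends.
Sorted by start: SLOT38, SLOT39, SLOT41, SLOT40, SLOT42.
SLOT39 starts exactly when SLOT38 ends (back-to-back, no overlap); SLOT38 is clear from here.
SLOT41 starts after SLOT39 ends; SLOT39 is clear from here.
SLOT40 starts before SLOT41 ends → SLOT41 and SLOT40 overlap.
SLOT42 starts after SLOT41 ends.
SLOT42 starts after SLOT40 ends.

SLOT40 & SLOT41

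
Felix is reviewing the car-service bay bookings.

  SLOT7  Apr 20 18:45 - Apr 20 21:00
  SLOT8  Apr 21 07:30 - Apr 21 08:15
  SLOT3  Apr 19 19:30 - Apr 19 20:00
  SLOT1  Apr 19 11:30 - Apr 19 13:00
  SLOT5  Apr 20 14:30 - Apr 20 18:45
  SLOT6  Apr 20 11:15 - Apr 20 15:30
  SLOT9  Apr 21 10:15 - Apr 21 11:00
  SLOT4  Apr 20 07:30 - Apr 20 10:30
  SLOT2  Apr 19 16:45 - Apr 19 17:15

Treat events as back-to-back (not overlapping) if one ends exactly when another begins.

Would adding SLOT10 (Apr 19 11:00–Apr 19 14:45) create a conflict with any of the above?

SLOT1: starts Apr 19 11:30 before SLOT10 ends Apr 19 14:45, and ends Apr 19 13:00 after SLOT10 starts Apr 19 11:00 → overlap.
SLOT2: starts Apr 19 16:45 at or after SLOT10 ends Apr 19 14:45 → clear.
SLOT3: starts Apr 19 19:30 at or after SLOT10 ends Apr 19 14:45 → clear.
SLOT4: starts Apr 20 07:30 at or after SLOT10 ends Apr 19 14:45 → clear.
SLOT6: starts Apr 20 11:15 at or after SLOT10 ends Apr 19 14:45 → clear.
SLOT5: starts Apr 20 14:30 at or after SLOT10 ends Apr 19 14:45 → clear.
SLOT7: starts Apr 20 18:45 at or after SLOT10 ends Apr 19 14:45 → clear.
SLOT8: starts Apr 21 07:30 at or after SLOT10 ends Apr 19 14:45 → clear.
SLOT9: starts Apr 21 10:15 at or after SLOT10 ends Apr 19 14:45 → clear.
SLOT10 overlaps SLOT1.

Yes — it overlaps SLOT1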